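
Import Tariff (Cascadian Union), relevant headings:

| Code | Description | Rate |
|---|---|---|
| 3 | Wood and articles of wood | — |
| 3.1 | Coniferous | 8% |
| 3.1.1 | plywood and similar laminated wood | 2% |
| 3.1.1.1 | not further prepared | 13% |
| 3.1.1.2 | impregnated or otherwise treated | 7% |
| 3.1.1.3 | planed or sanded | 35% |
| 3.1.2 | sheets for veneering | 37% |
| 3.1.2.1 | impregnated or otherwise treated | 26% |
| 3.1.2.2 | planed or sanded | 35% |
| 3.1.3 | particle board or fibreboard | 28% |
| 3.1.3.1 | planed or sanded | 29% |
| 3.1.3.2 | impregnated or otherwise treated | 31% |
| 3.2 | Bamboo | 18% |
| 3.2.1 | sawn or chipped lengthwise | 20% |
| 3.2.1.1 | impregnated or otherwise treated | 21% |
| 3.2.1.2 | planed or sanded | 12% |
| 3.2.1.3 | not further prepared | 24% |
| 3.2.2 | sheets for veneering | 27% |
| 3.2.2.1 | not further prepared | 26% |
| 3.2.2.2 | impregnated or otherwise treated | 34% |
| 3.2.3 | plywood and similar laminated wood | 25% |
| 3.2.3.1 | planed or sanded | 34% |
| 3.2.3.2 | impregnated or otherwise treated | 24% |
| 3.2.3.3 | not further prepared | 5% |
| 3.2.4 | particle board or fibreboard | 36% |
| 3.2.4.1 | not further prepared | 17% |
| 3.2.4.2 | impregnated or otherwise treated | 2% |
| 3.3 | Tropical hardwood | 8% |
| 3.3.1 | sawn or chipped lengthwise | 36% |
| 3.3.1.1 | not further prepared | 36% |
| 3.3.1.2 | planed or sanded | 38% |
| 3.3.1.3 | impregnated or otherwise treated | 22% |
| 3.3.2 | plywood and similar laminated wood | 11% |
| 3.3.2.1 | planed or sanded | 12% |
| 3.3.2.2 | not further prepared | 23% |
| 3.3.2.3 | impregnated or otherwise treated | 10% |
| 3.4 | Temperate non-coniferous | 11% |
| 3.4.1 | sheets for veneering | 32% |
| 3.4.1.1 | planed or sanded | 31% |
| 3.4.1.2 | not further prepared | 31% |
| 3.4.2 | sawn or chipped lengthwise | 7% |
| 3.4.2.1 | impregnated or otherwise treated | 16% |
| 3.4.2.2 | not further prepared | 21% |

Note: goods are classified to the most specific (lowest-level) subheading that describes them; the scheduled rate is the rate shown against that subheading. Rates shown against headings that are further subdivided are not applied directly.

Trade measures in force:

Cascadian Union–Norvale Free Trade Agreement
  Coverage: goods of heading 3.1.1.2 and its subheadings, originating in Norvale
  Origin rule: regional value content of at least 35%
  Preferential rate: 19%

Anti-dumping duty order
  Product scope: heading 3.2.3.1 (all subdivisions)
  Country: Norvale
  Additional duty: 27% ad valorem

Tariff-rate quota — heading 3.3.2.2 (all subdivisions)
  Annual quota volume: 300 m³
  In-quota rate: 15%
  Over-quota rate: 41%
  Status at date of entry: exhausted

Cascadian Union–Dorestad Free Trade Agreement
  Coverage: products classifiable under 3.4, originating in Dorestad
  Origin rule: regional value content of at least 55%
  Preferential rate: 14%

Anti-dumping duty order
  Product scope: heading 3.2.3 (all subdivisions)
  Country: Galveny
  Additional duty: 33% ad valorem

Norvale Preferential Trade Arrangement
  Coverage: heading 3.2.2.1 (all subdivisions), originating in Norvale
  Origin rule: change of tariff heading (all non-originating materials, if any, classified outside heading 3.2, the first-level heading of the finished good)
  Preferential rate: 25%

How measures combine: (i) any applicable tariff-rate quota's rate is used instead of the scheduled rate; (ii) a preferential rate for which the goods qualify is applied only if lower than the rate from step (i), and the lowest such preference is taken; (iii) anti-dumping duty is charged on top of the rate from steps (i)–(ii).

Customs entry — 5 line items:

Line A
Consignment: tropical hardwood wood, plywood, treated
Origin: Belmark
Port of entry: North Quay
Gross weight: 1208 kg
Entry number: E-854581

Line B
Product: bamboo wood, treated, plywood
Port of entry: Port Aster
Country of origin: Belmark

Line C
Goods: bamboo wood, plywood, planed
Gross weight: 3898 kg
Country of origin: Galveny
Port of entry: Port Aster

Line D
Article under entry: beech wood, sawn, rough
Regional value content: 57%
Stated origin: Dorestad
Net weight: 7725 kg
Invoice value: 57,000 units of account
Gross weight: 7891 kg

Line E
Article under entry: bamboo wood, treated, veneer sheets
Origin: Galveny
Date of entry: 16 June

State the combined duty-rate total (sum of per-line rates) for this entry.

149%

Line A: tropical hardwood → 3.3; plywood → 3.3.2; treated → 3.3.2.3. Scheduled 10%. No special measure applies. → 10%.
Line B: bamboo → 3.2; plywood → 3.2.3; treated → 3.2.3.2. Scheduled 24%. No special measure applies. → 24%.
Line C: bamboo → 3.2; plywood → 3.2.3; planed → 3.2.3.1. Scheduled 34%. anti-dumping (Galveny, 3.2.3): +33%; total 34% + 33% = 67%. → 67%.
Line D: beech → 3.4; sawn → 3.4.2; rough → 3.4.2.2. Scheduled 21%. Dorestad agreement on 3.4: RVC ≥ 55% → 14% available; preferential 14%. → 14%.
Line E: bamboo → 3.2; veneer sheets → 3.2.2; treated → 3.2.2.2. Scheduled 34%. No special measure applies. → 34%.
Sum: 10% + 24% + 67% + 14% + 34% = 149%.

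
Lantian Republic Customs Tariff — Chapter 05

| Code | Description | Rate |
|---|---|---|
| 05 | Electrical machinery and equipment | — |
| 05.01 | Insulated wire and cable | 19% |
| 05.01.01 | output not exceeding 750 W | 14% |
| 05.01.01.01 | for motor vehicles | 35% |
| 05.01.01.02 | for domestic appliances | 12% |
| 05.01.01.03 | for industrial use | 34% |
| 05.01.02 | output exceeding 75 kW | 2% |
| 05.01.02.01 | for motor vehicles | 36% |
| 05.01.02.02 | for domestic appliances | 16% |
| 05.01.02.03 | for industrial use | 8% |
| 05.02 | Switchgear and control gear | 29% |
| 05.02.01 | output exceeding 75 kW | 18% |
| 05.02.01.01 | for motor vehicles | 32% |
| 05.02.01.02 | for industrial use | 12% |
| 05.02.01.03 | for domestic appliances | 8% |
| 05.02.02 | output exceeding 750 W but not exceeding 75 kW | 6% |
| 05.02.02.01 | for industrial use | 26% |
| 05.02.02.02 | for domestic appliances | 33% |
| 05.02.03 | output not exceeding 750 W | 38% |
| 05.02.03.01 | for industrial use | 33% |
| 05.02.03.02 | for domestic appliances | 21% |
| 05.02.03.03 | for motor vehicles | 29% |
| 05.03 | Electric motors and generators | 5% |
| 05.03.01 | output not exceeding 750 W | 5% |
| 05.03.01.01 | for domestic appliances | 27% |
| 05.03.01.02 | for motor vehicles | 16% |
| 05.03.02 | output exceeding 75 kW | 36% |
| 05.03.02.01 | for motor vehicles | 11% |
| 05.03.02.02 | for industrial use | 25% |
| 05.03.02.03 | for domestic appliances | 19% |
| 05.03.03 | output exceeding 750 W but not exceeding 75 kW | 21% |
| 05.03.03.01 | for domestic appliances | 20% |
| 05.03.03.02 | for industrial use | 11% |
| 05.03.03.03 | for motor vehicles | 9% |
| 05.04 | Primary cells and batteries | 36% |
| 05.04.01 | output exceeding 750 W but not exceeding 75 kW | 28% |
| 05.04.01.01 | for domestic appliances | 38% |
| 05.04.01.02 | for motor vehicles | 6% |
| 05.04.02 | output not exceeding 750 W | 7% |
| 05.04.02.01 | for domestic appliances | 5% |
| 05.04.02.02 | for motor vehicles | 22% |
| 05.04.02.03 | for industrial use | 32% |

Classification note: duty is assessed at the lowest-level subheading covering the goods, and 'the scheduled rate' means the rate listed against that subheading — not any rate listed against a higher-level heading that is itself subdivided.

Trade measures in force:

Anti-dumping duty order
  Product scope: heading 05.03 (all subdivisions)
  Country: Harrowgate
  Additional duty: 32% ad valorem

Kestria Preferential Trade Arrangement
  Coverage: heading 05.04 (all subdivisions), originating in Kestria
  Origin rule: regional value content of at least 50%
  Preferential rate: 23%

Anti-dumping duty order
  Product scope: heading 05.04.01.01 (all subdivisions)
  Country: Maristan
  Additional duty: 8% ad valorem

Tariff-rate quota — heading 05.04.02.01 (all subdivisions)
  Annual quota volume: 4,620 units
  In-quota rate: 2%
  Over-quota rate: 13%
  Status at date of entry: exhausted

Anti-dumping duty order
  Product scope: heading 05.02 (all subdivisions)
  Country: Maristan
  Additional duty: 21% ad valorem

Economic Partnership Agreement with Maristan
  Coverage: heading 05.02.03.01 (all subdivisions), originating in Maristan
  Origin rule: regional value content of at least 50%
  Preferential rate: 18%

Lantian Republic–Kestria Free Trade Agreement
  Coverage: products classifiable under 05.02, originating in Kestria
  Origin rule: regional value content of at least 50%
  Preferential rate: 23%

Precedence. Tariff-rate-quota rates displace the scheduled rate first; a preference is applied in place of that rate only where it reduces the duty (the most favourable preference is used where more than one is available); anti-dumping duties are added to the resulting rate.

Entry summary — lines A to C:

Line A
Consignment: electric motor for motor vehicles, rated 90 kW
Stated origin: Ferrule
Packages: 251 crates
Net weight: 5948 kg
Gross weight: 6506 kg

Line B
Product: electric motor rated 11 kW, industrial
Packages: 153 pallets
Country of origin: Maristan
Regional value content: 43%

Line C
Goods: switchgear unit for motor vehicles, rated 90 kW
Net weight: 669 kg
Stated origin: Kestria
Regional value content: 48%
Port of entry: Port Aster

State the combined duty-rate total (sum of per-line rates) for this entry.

54%

Line A: electric motor → 05.03; rated 90 kW → 05.03.02; for motor vehicles → 05.03.02.01. Scheduled 11%. No special measure applies. → 11%.
Line B: electric motor → 05.03; rated 11 kW → 05.03.03; industrial → 05.03.03.02. Scheduled 11%. Maristan agreement on 05.02.03.01: 05.03.03.02 not covered. → 11%.
Line C: switchgear unit → 05.02; rated 90 kW → 05.02.01; for motor vehicles → 05.02.01.01. Scheduled 32%. Kestria agreement on 05.04: 05.02.01.01 not covered; Kestria agreement on 05.02: RVC < 50%. → 32%.
Sum: 11% + 11% + 32% = 54%.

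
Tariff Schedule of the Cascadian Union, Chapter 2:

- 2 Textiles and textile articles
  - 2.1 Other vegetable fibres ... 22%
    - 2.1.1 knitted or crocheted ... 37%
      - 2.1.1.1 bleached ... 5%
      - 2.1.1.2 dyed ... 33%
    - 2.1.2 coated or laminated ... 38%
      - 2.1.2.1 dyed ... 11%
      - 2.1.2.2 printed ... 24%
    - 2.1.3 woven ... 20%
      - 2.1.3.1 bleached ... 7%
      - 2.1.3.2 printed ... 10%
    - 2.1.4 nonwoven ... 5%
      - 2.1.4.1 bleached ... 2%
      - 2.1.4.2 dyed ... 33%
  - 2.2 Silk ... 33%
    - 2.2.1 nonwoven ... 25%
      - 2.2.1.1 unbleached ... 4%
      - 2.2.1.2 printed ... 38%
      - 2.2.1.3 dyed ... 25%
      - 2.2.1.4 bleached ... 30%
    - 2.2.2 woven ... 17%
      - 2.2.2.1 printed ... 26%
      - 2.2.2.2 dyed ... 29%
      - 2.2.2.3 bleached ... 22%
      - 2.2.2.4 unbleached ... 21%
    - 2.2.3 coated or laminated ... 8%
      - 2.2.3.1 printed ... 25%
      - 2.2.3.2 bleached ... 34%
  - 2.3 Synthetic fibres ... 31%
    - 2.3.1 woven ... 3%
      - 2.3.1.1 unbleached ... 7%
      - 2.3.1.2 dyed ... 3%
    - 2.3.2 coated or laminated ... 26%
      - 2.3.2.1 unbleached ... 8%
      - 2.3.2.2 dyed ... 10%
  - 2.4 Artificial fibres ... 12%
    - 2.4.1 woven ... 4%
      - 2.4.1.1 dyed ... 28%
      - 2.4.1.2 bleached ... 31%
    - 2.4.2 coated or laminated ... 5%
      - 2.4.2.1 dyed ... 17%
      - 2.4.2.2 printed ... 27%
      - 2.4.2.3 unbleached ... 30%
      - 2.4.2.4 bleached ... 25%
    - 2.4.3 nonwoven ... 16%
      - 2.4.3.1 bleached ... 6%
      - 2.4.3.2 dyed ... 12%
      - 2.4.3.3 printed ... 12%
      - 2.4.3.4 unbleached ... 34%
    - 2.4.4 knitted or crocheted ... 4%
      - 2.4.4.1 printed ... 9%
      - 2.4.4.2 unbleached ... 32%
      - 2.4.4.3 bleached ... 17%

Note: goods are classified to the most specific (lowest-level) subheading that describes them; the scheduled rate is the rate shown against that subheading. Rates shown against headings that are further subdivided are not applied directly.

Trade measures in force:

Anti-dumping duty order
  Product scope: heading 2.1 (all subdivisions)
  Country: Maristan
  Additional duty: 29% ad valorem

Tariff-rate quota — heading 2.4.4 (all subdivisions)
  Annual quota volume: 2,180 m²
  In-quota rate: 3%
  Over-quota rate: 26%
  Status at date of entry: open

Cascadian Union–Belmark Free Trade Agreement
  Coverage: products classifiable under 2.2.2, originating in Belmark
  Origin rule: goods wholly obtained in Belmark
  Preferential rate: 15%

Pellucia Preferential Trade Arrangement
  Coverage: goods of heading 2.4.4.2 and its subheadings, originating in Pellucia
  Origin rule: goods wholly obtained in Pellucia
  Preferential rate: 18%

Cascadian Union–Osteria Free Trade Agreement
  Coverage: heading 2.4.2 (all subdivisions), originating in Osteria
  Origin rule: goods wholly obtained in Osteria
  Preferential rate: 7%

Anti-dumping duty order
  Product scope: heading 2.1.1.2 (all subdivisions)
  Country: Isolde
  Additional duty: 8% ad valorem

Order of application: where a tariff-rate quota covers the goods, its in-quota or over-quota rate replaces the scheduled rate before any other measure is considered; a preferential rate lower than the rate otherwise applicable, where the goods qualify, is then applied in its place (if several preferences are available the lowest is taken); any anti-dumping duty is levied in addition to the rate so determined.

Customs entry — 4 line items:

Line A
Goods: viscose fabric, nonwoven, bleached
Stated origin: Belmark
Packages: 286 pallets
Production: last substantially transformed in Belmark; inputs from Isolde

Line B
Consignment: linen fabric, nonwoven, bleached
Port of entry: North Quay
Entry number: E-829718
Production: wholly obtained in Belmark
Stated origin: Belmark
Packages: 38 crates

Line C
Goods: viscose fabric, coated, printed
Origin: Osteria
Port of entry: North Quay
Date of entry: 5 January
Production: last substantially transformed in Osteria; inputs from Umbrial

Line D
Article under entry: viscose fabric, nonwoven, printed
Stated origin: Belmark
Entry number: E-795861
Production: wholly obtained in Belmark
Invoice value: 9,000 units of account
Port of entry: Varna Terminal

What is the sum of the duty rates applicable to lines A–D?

47%

Line A: viscose → 2.4; nonwoven → 2.4.3; bleached → 2.4.3.1. Scheduled 6%. Belmark agreement on 2.2.2: 2.4.3.1 not covered. → 6%.
Line B: linen → 2.1; nonwoven → 2.1.4; bleached → 2.1.4.1. Scheduled 2%. Belmark agreement on 2.2.2: 2.1.4.1 not covered. → 2%.
Line C: viscose → 2.4; coated → 2.4.2; printed → 2.4.2.2. Scheduled 27%. Osteria agreement on 2.4.2: not wholly obtained. → 27%.
Line D: viscose → 2.4; nonwoven → 2.4.3; printed → 2.4.3.3. Scheduled 12%. Belmark agreement on 2.2.2: 2.4.3.3 not covered. → 12%.
Sum: 6% + 2% + 27% + 12% = 47%.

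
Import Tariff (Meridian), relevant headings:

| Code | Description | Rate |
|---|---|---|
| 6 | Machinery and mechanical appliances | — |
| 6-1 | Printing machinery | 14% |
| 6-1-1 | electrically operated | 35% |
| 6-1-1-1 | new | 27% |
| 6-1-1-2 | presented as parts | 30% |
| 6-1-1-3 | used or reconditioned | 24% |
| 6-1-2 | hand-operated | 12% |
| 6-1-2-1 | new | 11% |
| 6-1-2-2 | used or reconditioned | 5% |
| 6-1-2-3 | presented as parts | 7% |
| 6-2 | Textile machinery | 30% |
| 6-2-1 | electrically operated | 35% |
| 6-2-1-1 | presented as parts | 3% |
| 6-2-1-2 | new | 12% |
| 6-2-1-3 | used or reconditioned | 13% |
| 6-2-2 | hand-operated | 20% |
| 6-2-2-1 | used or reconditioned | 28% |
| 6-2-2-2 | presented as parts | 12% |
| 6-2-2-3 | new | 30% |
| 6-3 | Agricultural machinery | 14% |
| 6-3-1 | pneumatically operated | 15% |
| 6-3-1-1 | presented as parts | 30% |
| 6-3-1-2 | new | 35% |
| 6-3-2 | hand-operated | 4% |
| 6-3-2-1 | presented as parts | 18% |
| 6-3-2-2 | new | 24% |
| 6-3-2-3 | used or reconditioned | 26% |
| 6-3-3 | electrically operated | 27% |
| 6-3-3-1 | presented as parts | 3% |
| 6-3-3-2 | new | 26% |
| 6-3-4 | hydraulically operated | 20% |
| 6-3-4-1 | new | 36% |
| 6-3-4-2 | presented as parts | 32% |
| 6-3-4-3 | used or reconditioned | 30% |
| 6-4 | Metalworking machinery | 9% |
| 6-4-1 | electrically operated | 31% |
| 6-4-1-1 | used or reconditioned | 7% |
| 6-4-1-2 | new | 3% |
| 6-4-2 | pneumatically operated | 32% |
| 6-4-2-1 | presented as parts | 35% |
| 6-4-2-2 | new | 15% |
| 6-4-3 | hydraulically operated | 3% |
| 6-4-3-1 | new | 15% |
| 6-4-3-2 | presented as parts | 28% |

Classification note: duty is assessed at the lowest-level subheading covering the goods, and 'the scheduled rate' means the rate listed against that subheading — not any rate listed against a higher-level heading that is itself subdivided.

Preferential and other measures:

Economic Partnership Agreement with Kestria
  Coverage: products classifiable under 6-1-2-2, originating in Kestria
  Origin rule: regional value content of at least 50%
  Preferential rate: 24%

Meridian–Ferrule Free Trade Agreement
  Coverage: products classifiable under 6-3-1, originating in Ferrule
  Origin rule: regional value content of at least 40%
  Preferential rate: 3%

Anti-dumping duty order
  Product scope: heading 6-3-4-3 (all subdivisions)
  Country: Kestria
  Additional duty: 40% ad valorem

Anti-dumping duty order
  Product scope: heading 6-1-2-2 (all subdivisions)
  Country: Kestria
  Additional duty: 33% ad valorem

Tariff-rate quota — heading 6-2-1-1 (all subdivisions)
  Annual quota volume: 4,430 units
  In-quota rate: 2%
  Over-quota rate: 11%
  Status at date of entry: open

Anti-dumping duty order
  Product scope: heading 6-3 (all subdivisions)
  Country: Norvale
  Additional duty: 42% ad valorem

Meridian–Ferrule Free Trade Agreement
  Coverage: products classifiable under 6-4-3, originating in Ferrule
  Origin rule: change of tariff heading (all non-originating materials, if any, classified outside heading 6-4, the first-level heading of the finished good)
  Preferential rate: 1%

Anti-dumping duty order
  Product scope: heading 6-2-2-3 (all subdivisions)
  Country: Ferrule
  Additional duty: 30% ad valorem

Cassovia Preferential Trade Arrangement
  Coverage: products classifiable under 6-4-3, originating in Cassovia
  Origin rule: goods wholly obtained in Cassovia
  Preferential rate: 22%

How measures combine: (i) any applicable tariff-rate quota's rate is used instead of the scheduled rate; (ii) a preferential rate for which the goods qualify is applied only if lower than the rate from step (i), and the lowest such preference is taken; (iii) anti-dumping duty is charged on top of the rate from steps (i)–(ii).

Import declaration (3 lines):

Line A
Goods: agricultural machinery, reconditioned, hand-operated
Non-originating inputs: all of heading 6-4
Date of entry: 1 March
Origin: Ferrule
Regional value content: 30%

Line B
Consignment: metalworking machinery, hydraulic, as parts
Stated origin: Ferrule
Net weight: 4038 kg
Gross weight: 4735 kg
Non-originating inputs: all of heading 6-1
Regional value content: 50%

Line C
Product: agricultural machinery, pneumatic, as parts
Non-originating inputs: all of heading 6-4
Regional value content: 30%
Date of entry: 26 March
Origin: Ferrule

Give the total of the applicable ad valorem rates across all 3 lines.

Line A: agricultural → 6-3; hand-operated → 6-3-2; reconditioned → 6-3-2-3. Scheduled 26%. Ferrule agreement on 6-3-1: 6-3-2-3 not covered; Ferrule agreement on 6-4-3: 6-3-2-3 not covered. → 26%.
Line B: metalworking → 6-4; hydraulic → 6-4-3; as parts → 6-4-3-2. Scheduled 28%. Ferrule agreement on 6-3-1: 6-4-3-2 not covered; Ferrule agreement on 6-4-3: CTH met → 1% available; preferential 1%. → 1%.
Line C: agricultural → 6-3; pneumatic → 6-3-1; as parts → 6-3-1-1. Scheduled 30%. Ferrule agreement on 6-3-1: RVC < 40%; Ferrule agreement on 6-4-3: 6-3-1-1 not covered. → 30%.
Sum: 26% + 1% + 30% = 57%.

57%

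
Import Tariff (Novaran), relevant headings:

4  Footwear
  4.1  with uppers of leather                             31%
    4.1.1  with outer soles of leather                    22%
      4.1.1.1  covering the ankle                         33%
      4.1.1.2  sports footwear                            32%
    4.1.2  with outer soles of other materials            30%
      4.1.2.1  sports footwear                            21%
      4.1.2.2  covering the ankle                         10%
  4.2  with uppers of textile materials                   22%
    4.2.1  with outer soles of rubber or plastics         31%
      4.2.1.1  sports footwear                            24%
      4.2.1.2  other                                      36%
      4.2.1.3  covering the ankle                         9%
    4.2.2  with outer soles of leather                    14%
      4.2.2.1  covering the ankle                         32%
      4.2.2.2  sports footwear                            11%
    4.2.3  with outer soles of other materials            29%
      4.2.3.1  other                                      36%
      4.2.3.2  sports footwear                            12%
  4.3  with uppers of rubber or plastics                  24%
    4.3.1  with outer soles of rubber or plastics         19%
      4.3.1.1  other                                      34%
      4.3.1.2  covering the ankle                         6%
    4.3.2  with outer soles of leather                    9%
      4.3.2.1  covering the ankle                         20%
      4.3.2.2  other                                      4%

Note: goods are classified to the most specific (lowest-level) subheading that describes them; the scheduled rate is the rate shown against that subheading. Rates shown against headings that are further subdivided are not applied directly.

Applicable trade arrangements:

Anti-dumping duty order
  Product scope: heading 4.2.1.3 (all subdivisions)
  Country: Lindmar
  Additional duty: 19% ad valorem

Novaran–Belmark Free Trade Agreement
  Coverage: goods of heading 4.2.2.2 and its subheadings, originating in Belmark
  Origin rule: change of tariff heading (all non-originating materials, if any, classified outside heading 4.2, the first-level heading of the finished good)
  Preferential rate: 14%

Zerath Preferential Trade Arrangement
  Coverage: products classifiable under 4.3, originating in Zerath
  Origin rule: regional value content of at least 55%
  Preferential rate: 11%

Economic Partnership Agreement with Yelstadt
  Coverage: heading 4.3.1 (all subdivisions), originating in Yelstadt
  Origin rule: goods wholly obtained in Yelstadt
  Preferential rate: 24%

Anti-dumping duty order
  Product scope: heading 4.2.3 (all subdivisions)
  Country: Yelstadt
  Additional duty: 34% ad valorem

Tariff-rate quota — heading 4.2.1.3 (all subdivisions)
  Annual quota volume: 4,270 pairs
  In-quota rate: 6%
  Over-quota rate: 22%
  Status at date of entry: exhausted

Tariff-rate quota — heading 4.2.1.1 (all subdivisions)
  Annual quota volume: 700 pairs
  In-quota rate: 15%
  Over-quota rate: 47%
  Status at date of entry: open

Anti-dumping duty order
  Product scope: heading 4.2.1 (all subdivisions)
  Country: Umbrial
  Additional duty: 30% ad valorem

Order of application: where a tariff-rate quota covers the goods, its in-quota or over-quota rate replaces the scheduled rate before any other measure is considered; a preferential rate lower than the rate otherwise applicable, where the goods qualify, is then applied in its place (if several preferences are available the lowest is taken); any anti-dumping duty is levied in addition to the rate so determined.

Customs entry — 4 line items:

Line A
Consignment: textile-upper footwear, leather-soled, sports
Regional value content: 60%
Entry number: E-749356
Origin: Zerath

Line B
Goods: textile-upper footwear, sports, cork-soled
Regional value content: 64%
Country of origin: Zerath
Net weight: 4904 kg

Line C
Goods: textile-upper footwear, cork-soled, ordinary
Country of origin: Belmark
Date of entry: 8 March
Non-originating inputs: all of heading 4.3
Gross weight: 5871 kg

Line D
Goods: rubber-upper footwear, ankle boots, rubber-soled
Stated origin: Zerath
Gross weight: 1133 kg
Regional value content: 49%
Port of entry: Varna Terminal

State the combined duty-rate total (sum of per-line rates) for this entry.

Line A: textile-upper → 4.2; leather-soled → 4.2.2; sports → 4.2.2.2. Scheduled 11%. Zerath agreement on 4.3: 4.2.2.2 not covered. → 11%.
Line B: textile-upper → 4.2; cork-soled → 4.2.3; sports → 4.2.3.2. Scheduled 12%. Zerath agreement on 4.3: 4.2.3.2 not covered. → 12%.
Line C: textile-upper → 4.2; cork-soled → 4.2.3; ordinary → 4.2.3.1. Scheduled 36%. Belmark agreement on 4.2.2.2: 4.2.3.1 not covered. → 36%.
Line D: rubber-upper → 4.3; rubber-soled → 4.3.1; ankle boots → 4.3.1.2. Scheduled 6%. Zerath agreement on 4.3: RVC < 55%. → 6%.
Sum: 11% + 12% + 36% + 6% = 65%.

65%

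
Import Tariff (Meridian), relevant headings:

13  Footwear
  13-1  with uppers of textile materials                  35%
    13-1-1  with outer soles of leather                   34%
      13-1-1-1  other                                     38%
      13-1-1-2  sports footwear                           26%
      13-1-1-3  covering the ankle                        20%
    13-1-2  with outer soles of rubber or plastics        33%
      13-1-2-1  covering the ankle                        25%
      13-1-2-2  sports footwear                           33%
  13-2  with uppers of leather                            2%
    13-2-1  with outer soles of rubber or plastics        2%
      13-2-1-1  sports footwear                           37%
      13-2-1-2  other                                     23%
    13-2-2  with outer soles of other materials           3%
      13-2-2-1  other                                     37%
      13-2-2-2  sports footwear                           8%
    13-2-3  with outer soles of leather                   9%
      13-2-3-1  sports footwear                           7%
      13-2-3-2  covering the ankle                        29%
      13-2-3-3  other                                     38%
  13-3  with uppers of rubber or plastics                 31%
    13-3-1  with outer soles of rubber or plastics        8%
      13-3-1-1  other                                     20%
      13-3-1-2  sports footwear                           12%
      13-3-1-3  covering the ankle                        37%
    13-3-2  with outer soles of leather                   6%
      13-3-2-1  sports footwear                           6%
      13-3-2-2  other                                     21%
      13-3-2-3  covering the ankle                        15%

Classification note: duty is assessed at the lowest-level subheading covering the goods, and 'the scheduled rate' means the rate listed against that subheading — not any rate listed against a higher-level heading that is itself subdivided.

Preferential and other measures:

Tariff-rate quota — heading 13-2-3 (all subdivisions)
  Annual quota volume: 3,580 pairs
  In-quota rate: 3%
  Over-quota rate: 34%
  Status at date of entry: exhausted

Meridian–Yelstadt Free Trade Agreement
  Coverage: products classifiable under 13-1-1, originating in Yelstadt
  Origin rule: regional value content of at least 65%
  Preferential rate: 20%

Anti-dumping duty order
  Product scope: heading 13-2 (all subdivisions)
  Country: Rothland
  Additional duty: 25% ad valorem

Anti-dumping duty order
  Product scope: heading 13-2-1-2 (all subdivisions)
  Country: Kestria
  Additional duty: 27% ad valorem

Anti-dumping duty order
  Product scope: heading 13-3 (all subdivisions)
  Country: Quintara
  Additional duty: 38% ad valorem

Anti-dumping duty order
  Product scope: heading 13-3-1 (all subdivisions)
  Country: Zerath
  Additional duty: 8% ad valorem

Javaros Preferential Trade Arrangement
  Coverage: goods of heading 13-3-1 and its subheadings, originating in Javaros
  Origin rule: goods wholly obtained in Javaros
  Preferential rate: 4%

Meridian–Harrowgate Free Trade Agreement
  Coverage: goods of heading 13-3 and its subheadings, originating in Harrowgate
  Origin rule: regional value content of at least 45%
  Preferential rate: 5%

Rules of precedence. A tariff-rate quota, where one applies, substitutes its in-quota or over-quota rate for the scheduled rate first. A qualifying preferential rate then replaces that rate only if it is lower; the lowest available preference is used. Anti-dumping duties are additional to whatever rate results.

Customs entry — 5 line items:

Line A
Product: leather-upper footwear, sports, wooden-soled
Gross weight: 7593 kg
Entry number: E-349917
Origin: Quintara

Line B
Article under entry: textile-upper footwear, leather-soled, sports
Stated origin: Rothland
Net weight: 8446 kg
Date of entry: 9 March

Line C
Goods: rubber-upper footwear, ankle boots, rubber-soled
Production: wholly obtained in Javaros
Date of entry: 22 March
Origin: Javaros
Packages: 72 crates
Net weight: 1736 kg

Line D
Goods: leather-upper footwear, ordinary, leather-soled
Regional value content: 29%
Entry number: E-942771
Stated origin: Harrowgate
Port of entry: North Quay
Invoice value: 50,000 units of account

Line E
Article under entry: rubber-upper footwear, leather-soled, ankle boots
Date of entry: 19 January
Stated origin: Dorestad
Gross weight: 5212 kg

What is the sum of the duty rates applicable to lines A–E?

87%

Line A: leather-upper → 13-2; wooden-soled → 13-2-2; sports → 13-2-2-2. Scheduled 8%. No special measure applies. → 8%.
Line B: textile-upper → 13-1; leather-soled → 13-1-1; sports → 13-1-1-2. Scheduled 26%. No special measure applies. → 26%.
Line C: rubber-upper → 13-3; rubber-soled → 13-3-1; ankle boots → 13-3-1-3. Scheduled 37%. Javaros agreement on 13-3-1: wholly obtained → 4% available; preferential 4%. → 4%.
Line D: leather-upper → 13-2; leather-soled → 13-2-3; ordinary → 13-2-3-3. Scheduled 38%. quota on 13-2-3 exhausted → over-quota 34%; Harrowgate agreement on 13-3: 13-2-3-3 not covered. → 34%.
Line E: rubber-upper → 13-3; leather-soled → 13-3-2; ankle boots → 13-3-2-3. Scheduled 15%. No special measure applies. → 15%.
Sum: 8% + 26% + 4% + 34% + 15% = 87%.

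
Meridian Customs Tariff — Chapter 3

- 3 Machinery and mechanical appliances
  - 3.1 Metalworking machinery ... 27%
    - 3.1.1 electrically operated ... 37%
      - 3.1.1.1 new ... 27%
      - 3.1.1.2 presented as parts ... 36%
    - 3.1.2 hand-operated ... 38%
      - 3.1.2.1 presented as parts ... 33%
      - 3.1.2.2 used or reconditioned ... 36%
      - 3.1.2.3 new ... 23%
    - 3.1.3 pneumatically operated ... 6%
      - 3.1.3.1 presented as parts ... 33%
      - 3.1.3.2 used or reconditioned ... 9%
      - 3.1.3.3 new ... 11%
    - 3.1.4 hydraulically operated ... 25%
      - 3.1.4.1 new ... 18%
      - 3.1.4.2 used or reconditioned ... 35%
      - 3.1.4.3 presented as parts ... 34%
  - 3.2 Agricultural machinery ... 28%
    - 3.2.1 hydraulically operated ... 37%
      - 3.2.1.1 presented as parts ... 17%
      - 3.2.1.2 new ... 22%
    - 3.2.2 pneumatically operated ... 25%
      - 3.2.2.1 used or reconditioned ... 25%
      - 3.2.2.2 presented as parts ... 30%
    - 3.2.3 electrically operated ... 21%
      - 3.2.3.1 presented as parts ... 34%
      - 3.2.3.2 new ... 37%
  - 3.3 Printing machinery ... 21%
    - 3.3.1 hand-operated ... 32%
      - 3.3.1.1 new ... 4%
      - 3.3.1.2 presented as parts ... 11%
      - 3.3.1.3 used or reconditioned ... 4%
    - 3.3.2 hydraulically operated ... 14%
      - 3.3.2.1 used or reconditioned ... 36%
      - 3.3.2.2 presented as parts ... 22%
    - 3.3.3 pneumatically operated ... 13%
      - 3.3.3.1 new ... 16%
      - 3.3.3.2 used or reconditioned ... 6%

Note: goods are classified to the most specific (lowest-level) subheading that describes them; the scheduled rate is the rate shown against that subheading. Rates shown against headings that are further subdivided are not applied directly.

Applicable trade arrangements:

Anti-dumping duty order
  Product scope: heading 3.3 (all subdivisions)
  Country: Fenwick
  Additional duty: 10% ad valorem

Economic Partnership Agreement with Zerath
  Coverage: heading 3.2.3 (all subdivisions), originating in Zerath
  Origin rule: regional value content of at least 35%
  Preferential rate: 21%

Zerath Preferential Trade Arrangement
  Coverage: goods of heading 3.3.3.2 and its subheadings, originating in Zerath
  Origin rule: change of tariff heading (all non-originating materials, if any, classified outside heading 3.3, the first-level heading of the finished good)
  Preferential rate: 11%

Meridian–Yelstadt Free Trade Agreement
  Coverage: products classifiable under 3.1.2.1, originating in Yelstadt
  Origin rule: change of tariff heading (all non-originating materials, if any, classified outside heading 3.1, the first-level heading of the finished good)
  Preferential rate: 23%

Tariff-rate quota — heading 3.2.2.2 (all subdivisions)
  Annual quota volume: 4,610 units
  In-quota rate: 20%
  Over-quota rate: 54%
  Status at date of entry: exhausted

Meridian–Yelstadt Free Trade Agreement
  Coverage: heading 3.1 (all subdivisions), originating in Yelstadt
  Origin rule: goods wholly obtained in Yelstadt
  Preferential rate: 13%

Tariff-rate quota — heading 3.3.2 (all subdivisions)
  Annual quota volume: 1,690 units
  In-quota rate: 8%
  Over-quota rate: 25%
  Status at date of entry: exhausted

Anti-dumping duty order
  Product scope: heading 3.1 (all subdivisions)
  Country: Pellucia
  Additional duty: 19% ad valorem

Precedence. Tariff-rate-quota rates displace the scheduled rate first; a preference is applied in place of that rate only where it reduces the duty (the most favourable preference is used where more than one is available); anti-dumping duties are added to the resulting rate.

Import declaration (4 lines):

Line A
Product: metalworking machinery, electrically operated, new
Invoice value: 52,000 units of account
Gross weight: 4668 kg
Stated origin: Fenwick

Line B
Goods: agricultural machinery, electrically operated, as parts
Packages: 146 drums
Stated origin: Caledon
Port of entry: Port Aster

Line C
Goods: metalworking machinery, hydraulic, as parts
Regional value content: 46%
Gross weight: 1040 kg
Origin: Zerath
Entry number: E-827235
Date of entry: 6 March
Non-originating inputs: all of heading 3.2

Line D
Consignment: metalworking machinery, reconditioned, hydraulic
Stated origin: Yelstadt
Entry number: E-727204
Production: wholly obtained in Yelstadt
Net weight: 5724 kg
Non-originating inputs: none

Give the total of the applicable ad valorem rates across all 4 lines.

108%

Line A: metalworking → 3.1; electrically operated → 3.1.1; new → 3.1.1.1. Scheduled 27%. No special measure applies. → 27%.
Line B: agricultural → 3.2; electrically operated → 3.2.3; as parts → 3.2.3.1. Scheduled 34%. No special measure applies. → 34%.
Line C: metalworking → 3.1; hydraulic → 3.1.4; as parts → 3.1.4.3. Scheduled 34%. Zerath agreement on 3.2.3: 3.1.4.3 not covered; Zerath agreement on 3.3.3.2: 3.1.4.3 not covered. → 34%.
Line D: metalworking → 3.1; hydraulic → 3.1.4; reconditioned → 3.1.4.2. Scheduled 35%. Yelstadt agreement on 3.1.2.1: 3.1.4.2 not covered; Yelstadt agreement on 3.1: wholly obtained → 13% available; preferential 13%. → 13%.
Sum: 27% + 34% + 34% + 13% = 108%.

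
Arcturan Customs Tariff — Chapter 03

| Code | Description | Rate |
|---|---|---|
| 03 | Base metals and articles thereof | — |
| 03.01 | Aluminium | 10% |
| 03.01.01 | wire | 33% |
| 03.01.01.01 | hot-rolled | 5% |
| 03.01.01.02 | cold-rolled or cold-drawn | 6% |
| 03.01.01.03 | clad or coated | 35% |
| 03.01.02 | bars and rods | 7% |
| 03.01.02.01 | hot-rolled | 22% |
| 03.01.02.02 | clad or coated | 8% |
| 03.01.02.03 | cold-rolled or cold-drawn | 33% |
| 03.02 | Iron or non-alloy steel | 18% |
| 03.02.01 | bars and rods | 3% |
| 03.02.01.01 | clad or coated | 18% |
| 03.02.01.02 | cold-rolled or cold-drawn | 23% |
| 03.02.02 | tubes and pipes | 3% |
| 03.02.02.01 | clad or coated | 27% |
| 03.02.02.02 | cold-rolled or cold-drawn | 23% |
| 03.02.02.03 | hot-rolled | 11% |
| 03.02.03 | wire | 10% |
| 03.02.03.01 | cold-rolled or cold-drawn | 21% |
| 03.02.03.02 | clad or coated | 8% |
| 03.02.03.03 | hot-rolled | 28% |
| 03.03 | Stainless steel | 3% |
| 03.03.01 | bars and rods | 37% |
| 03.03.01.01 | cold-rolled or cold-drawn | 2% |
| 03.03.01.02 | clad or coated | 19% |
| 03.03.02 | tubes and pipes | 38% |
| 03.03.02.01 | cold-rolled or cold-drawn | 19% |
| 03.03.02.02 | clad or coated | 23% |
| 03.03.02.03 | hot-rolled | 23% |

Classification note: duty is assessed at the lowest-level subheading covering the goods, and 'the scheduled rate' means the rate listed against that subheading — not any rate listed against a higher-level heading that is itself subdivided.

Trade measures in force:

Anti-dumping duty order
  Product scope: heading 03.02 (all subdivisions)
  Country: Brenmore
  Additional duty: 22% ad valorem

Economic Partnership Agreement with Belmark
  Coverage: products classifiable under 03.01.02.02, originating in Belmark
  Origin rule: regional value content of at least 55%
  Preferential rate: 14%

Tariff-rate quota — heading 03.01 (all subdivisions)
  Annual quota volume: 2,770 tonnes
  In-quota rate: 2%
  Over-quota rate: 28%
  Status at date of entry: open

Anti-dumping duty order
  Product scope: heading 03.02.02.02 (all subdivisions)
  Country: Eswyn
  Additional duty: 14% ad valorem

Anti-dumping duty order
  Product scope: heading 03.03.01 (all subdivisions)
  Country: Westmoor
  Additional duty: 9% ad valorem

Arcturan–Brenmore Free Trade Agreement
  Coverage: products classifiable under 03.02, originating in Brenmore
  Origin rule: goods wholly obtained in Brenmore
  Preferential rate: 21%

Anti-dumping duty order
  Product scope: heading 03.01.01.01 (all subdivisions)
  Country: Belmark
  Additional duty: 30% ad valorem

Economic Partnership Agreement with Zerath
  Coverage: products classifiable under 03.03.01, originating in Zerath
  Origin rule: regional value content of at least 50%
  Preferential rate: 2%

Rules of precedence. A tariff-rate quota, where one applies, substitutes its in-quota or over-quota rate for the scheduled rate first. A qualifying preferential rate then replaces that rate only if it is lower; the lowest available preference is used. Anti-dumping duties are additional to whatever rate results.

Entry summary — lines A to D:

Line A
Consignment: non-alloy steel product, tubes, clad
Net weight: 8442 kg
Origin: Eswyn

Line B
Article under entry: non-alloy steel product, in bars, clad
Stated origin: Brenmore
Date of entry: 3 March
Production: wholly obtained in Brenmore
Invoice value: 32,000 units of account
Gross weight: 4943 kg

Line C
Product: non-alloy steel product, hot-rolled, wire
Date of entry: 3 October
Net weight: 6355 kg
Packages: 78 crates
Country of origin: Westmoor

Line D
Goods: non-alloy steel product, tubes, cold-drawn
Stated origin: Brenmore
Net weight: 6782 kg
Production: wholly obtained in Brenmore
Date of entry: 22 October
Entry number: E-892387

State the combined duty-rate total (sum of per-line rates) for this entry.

138%

Line A: non-alloy steel → 03.02; tubes → 03.02.02; clad → 03.02.02.01. Scheduled 27%. No special measure applies. → 27%.
Line B: non-alloy steel → 03.02; in bars → 03.02.01; clad → 03.02.01.01. Scheduled 18%. Brenmore agreement on 03.02: wholly obtained → 21% available; preference 21% not lower than 18% → no reduction; anti-dumping (Brenmore, 03.02): +22%; total 18% + 22% = 40%. → 40%.
Line C: non-alloy steel → 03.02; wire → 03.02.03; hot-rolled → 03.02.03.03. Scheduled 28%. No special measure applies. → 28%.
Line D: non-alloy steel → 03.02; tubes → 03.02.02; cold-drawn → 03.02.02.02. Scheduled 23%. Brenmore agreement on 03.02: wholly obtained → 21% available; preferential 21%; anti-dumping (Brenmore, 03.02): +22%; total 21% + 22% = 43%. → 43%.
Sum: 27% + 40% + 28% + 43% = 138%.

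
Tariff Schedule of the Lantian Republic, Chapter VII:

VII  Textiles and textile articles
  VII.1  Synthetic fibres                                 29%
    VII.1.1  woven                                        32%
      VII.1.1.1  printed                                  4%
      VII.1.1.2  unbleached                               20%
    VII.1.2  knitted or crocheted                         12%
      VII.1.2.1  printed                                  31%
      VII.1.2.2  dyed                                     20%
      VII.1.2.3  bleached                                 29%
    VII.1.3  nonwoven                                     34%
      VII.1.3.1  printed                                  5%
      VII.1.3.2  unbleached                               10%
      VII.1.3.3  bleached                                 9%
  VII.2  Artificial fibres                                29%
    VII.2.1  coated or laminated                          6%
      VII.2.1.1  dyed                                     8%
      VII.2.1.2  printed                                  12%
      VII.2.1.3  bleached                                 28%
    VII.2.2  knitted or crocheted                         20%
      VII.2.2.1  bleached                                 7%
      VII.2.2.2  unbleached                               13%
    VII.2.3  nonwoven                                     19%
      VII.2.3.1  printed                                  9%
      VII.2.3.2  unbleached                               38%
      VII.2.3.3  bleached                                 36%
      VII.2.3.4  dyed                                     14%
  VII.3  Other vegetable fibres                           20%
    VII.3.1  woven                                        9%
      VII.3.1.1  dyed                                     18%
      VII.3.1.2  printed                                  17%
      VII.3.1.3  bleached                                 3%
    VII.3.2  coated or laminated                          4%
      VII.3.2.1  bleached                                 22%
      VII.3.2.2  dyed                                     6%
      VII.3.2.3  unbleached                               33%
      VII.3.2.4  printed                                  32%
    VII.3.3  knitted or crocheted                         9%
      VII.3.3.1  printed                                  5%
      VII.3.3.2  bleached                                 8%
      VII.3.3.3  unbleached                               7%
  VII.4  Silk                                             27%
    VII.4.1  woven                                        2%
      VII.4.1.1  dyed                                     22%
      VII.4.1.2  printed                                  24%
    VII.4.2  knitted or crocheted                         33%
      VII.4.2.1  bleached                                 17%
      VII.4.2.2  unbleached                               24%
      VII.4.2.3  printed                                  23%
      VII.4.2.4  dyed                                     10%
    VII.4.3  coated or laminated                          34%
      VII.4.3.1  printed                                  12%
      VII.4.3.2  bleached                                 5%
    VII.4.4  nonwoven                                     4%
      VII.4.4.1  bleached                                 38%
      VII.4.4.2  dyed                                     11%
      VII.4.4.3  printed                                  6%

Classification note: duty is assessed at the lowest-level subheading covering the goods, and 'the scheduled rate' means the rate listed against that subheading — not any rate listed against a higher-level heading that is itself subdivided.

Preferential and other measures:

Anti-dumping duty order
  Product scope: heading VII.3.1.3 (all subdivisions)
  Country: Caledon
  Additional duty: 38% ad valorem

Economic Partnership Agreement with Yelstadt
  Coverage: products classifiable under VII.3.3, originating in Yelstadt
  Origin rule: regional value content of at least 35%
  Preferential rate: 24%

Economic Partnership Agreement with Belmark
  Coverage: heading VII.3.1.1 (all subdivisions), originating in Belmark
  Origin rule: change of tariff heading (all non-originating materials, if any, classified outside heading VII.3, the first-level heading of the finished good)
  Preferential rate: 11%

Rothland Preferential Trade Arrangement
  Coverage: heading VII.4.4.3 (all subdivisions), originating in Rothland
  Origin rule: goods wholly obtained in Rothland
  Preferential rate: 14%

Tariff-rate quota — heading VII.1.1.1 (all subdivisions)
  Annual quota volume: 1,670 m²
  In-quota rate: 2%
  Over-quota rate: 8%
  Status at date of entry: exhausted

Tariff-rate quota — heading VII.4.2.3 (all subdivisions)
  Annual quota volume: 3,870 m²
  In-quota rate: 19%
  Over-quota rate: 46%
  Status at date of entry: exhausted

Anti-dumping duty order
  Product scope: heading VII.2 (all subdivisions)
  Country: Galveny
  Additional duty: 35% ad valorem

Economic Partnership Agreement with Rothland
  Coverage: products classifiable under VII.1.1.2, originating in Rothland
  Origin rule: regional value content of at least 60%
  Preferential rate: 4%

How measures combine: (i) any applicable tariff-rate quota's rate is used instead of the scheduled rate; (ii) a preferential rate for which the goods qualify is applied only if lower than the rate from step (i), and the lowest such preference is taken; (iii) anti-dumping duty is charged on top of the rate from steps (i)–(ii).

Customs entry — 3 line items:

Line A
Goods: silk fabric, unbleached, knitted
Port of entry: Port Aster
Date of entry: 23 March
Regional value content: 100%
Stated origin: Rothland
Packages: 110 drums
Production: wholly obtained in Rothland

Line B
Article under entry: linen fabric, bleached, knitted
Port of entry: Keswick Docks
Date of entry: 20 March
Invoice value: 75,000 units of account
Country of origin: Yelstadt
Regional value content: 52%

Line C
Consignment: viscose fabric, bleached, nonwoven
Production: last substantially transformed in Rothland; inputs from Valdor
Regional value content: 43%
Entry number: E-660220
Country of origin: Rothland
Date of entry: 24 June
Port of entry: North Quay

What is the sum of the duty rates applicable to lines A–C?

Line A: silk → VII.4; knitted → VII.4.2; unbleached → VII.4.2.2. Scheduled 24%. Rothland agreement on VII.4.4.3: VII.4.2.2 not covered; Rothland agreement on VII.1.1.2: VII.4.2.2 not covered. → 24%.
Line B: linen → VII.3; knitted → VII.3.3; bleached → VII.3.3.2. Scheduled 8%. Yelstadt agreement on VII.3.3: RVC ≥ 35% → 24% available; preference 24% not lower than 8% → no reduction. → 8%.
Line C: viscose → VII.2; nonwoven → VII.2.3; bleached → VII.2.3.3. Scheduled 36%. Rothland agreement on VII.4.4.3: VII.2.3.3 not covered; Rothland agreement on VII.1.1.2: VII.2.3.3 not covered. → 36%.
Sum: 24% + 8% + 36% = 68%.

68%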